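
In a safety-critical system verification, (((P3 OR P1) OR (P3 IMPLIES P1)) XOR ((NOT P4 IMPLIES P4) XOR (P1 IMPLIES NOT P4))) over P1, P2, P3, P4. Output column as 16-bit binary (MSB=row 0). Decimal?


Formula: (((P3 OR P1) OR (P3 IMPLIES P1)) XOR ((NOT P4 IMPLIES P4) XOR (P1 IMPLIES NOT P4))) over P1, P2, P3, P4 (16 rows)
Evaluate each row (bits = P1,P2,P3,P4, MSB first):
  row 0 [0000]: (((0 OR 0) OR (0 IMPLIES 0)) XOR ((NOT 0 IMPLIES 0) XOR (0 IMPLIES NOT 0))) -> 0
  row 1 [0001]: (((0 OR 0) OR (0 IMPLIES 0)) XOR ((NOT 1 IMPLIES 1) XOR (0 IMPLIES NOT 1))) -> 1
  row 2 [0010]: (((1 OR 0) OR (1 IMPLIES 0)) XOR ((NOT 0 IMPLIES 0) XOR (0 IMPLIES NOT 0))) -> 0
  row 3 [0011]: (((1 OR 0) OR (1 IMPLIES 0)) XOR ((NOT 1 IMPLIES 1) XOR (0 IMPLIES NOT 1))) -> 1
  row 4 [0100]: (((0 OR 0) OR (0 IMPLIES 0)) XOR ((NOT 0 IMPLIES 0) XOR (0 IMPLIES NOT 0))) -> 0
  row 5 [0101]: (((0 OR 0) OR (0 IMPLIES 0)) XOR ((NOT 1 IMPLIES 1) XOR (0 IMPLIES NOT 1))) -> 1
  row 6 [0110]: (((1 OR 0) OR (1 IMPLIES 0)) XOR ((NOT 0 IMPLIES 0) XOR (0 IMPLIES NOT 0))) -> 0
  row 7 [0111]: (((1 OR 0) OR (1 IMPLIES 0)) XOR ((NOT 1 IMPLIES 1) XOR (0 IMPLIES NOT 1))) -> 1
  row 8 [1000]: (((0 OR 1) OR (0 IMPLIES 1)) XOR ((NOT 0 IMPLIES 0) XOR (1 IMPLIES NOT 0))) -> 0
  row 9 [1001]: (((0 OR 1) OR (0 IMPLIES 1)) XOR ((NOT 1 IMPLIES 1) XOR (1 IMPLIES NOT 1))) -> 0
  row 10 [1010]: (((1 OR 1) OR (1 IMPLIES 1)) XOR ((NOT 0 IMPLIES 0) XOR (1 IMPLIES NOT 0))) -> 0
  row 11 [1011]: (((1 OR 1) OR (1 IMPLIES 1)) XOR ((NOT 1 IMPLIES 1) XOR (1 IMPLIES NOT 1))) -> 0
  row 12 [1100]: (((0 OR 1) OR (0 IMPLIES 1)) XOR ((NOT 0 IMPLIES 0) XOR (1 IMPLIES NOT 0))) -> 0
  row 13 [1101]: (((0 OR 1) OR (0 IMPLIES 1)) XOR ((NOT 1 IMPLIES 1) XOR (1 IMPLIES NOT 1))) -> 0
  row 14 [1110]: (((1 OR 1) OR (1 IMPLIES 1)) XOR ((NOT 0 IMPLIES 0) XOR (1 IMPLIES NOT 0))) -> 0
  row 15 [1111]: (((1 OR 1) OR (1 IMPLIES 1)) XOR ((NOT 1 IMPLIES 1) XOR (1 IMPLIES NOT 1))) -> 0
Full result column, 4 rows per line (P1,P2 fixed per line; P3,P4 runs 00..11 left to right):
  rows 0-3 [P1,P2=00]: 0101  = hex 5
  rows 4-7 [P1,P2=01]: 0101  = hex 5
  rows 8-11 [P1,P2=10]: 0000  = hex 0
  rows 12-15 [P1,P2=11]: 0000  = hex 0
Output column (row 0 .. row 15) = 0101010100000000
Output column grouped in 4s = 0101 0101 0000 0000 = 0x5500
Convert to decimal digit by digit (value = value*16 + digit):
  5 -> 5
  5*16 + 5 = 85
  85*16 + 0 = 1360
  1360*16 + 0 = 21760
Decimal = 21760

21760


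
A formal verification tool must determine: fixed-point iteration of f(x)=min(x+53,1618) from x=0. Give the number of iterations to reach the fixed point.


Step 1: x=0, cap=1618, increment=53
Step 2: x grows by 53 each step until capped at 1618; fixed point is x=1618
Step 3: iterations = ceil(1618/53) = 31

31


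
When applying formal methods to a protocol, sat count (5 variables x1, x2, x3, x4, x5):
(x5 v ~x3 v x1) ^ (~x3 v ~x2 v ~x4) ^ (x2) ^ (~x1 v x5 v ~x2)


CNF with 4 clauses over 5 vars (32 assignments).
An assignment satisfies CNF iff every clause has >=1 true literal.
Check each row (bits = x1,x2,x3,x4,x5; clause T/F shown):
  row 0 [00000]: clauses=TTFT -> 0
  row 1 [00001]: clauses=TTFT -> 0
  row 2 [00010]: clauses=TTFT -> 0
  row 3 [00011]: clauses=TTFT -> 0
  row 4 [00100]: clauses=FTFT -> 0
  row 5 [00101]: clauses=TTFT -> 0
  row 6 [00110]: clauses=FTFT -> 0
  row 7 [00111]: clauses=TTFT -> 0
  row 8 [01000]: clauses=TTTT -> 1
  row 9 [01001]: clauses=TTTT -> 1
  row 10 [01010]: clauses=TTTT -> 1
  row 11 [01011]: clauses=TTTT -> 1
  row 12 [01100]: clauses=FTTT -> 0
  row 13 [01101]: clauses=TTTT -> 1
  row 14 [01110]: clauses=FFTT -> 0
  row 15 [01111]: clauses=TFTT -> 0
  row 16 [10000]: clauses=TTFT -> 0
  row 17 [10001]: clauses=TTFT -> 0
  row 18 [10010]: clauses=TTFT -> 0
  row 19 [10011]: clauses=TTFT -> 0
  row 20 [10100]: clauses=TTFT -> 0
  row 21 [10101]: clauses=TTFT -> 0
  row 22 [10110]: clauses=TTFT -> 0
  row 23 [10111]: clauses=TTFT -> 0
  row 24 [11000]: clauses=TTTF -> 0
  row 25 [11001]: clauses=TTTT -> 1
  row 26 [11010]: clauses=TTTF -> 0
  row 27 [11011]: clauses=TTTT -> 1
  row 28 [11100]: clauses=TTTF -> 0
  row 29 [11101]: clauses=TTTT -> 1
  row 30 [11110]: clauses=TFTF -> 0
  row 31 [11111]: clauses=TFTT -> 0
Full result column, 8 rows per line (x1,x2 fixed per line; x3,x4,x5 runs 000..111 left to right):
  rows 0-7 [x1,x2=00]: 00000000  (ones: 0)
  rows 8-15 [x1,x2=01]: 11110100  (ones: 5)
  rows 16-23 [x1,x2=10]: 00000000  (ones: 0)
  rows 24-31 [x1,x2=11]: 01010100  (ones: 3)
Satisfying assignments = 0+5+0+3 = 8

8


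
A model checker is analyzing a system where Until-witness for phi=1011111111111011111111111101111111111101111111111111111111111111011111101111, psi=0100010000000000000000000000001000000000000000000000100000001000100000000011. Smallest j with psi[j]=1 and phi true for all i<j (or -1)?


(phi U psi) at 0: need smallest j with psi[j]=1 and phi[i]=1 for all i in [0,j).
Scan from step 0:
  step 0: phi=1, psi=0 -> continue
  step 1: psi=1 and phi held for [0,1) -> witness found
Witness step = 1

1


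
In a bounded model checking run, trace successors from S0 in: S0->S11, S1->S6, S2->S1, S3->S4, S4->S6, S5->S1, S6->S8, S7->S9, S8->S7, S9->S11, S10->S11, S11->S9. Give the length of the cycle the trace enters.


Trace from S0 until a state repeats:
  S0 -> S11 -> S9 -> S11
S11 first seen at step 1, revisited at step 3.
Cycle length = 3 - 1 = 2

2


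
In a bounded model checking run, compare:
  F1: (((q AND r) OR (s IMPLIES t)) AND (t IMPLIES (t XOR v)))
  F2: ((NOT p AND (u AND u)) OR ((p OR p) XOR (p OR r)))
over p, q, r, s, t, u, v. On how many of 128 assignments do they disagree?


F1 = (((q AND r) OR (s IMPLIES t)) AND (t IMPLIES (t XOR v)))
F2 = ((NOT p AND (u AND u)) OR ((p OR p) XOR (p OR r)))
Evaluate both on each of 128 rows (bits = p,q,r,s,t,u,v):
  row 0 [0000000]: F1=1 F2=0 (differ) -> 1
  row 1 [0000001]: F1=1 F2=0 (differ) -> 1
  row 2 [0000010]: F1=1 F2=1 -> 0
  row 3 [0000011]: F1=1 F2=1 -> 0
  row 4 [0000100]: F1=1 F2=0 (differ) -> 1
  (every remaining row is evaluated the same way; all 128 results are listed next)
Full result column, 8 rows per line (p,q,r,s fixed per line; t,u,v runs 000..111 left to right):
  rows 0-7 [p,q,r,s=0000]: 11001001  (ones: 4)
  rows 8-15 [p,q,r,s=0001]: 00111001  (ones: 4)
  rows 16-23 [p,q,r,s=0010]: 00000101  (ones: 2)
  rows 24-31 [p,q,r,s=0011]: 11110101  (ones: 6)
  rows 32-39 [p,q,r,s=0100]: 11001001  (ones: 4)
  rows 40-47 [p,q,r,s=0101]: 00111001  (ones: 4)
  rows 48-55 [p,q,r,s=0110]: 00000101  (ones: 2)
  rows 56-63 [p,q,r,s=0111]: 00000101  (ones: 2)
  rows 64-71 [p,q,r,s=1000]: 11111010  (ones: 6)
  rows 72-79 [p,q,r,s=1001]: 00001010  (ones: 2)
  rows 80-87 [p,q,r,s=1010]: 11111010  (ones: 6)
  rows 88-95 [p,q,r,s=1011]: 00001010  (ones: 2)
  rows 96-103 [p,q,r,s=1100]: 11111010  (ones: 6)
  rows 104-111 [p,q,r,s=1101]: 00001010  (ones: 2)
  rows 112-119 [p,q,r,s=1110]: 11111010  (ones: 6)
  rows 120-127 [p,q,r,s=1111]: 11111010  (ones: 6)
Disagreements = 4+4+2+6+4+4+2+2+6+2+6+2+6+2+6+6 = 64

64


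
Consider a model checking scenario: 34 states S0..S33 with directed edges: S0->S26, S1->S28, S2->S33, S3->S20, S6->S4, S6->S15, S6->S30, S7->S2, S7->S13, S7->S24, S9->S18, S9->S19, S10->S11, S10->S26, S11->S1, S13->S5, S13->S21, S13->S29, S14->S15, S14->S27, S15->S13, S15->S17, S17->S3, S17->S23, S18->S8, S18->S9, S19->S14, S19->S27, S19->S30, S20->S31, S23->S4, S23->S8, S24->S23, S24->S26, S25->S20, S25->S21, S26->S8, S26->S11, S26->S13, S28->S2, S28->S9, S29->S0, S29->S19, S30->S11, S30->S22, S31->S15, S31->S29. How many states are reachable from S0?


BFS from S0:
  layer 0: {S0}
  layer 1: {S26}
  layer 2: {S8, S11, S13}
  layer 3: {S1, S5, S21, S29}
  layer 4: {S19, S28}
  layer 5: {S2, S9, S14, S27, S30}
  layer 6: {S15, S18, S22, S33}
  layer 7: {S17}
  layer 8: {S3, S23}
  layer 9: {S4, S20}
  layer 10: {S31}
Reachable set: {S0, S1, S2, S3, S4, S5, S8, S9, S11, S13, S14, S15, S17, S18, S19, S20, S21, S22, S23, S26, S27, S28, S29, S30, S31, S33}
Count = 26

26


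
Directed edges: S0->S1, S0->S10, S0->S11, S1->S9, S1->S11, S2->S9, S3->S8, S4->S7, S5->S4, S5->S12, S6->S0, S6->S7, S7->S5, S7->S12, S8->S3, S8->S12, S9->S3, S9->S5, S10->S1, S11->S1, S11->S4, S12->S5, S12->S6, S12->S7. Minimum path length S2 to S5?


BFS layer-by-layer from S2:
  dist 0: {S2}
  dist 1: {S9}
  dist 2: {S3, S5}
  -> S5 reached at distance 2
Shortest path length = 2

2


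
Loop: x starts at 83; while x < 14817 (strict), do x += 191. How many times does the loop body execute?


Step 1: x goes from 83 toward 14817 by 191; the body runs while x<14817, so iterations = ceil((bound-start)/step)
Step 2: Distance=14734
Step 3: ceil(14734/191)=78

78


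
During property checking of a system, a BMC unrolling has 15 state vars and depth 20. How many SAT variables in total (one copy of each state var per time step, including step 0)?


BMC unrolls to depth k, creating one copy of each state var for steps 0..k.
Step count = 20 + 1 = 21 (steps 0 through 20)
Vars per step = 15
Total = 15 * 21 = 315

315


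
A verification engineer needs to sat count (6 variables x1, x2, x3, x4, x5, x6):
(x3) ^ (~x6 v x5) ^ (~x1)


CNF with 3 clauses over 6 vars (64 assignments).
An assignment satisfies CNF iff every clause has >=1 true literal.
Check each row (bits = x1,x2,x3,x4,x5,x6; clause T/F shown):
  row 0 [000000]: clauses=FTT -> 0
  row 1 [000001]: clauses=FFT -> 0
  row 2 [000010]: clauses=FTT -> 0
  row 3 [000011]: clauses=FTT -> 0
  row 4 [000100]: clauses=FTT -> 0
  (every remaining row is evaluated the same way; all 64 results are listed next)
Full result column, 8 rows per line (x1,x2,x3 fixed per line; x4,x5,x6 runs 000..111 left to right):
  rows 0-7 [x1,x2,x3=000]: 00000000  (ones: 0)
  rows 8-15 [x1,x2,x3=001]: 10111011  (ones: 6)
  rows 16-23 [x1,x2,x3=010]: 00000000  (ones: 0)
  rows 24-31 [x1,x2,x3=011]: 10111011  (ones: 6)
  rows 32-39 [x1,x2,x3=100]: 00000000  (ones: 0)
  rows 40-47 [x1,x2,x3=101]: 00000000  (ones: 0)
  rows 48-55 [x1,x2,x3=110]: 00000000  (ones: 0)
  rows 56-63 [x1,x2,x3=111]: 00000000  (ones: 0)
Satisfying assignments = 0+6+0+6+0+0+0+0 = 12

12


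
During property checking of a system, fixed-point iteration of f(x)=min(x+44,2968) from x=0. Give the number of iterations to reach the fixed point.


Step 1: x=0, cap=2968, increment=44
Step 2: x grows by 44 each step until capped at 2968; fixed point is x=2968
Step 3: iterations = ceil(2968/44) = 68

68


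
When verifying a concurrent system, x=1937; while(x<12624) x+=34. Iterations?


Step 1: x goes from 1937 toward 12624 by 34; the body runs while x<12624, so iterations = ceil((bound-start)/step)
Step 2: Distance=10687
Step 3: ceil(10687/34)=315

315


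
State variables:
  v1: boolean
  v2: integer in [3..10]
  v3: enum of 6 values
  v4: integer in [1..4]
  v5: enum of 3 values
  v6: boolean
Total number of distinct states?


State space = product of domain sizes of all variables.
Domain sizes:
  v1 (boolean): 2
  v2 (integer in [3..10]): 8
  v3 (enum of 6 values): 6
  v4 (integer in [1..4]): 4
  v5 (enum of 3 values): 3
  v6 (boolean): 2
Product = 2 * 8 * 6 * 4 * 3 * 2 = 2304

2304


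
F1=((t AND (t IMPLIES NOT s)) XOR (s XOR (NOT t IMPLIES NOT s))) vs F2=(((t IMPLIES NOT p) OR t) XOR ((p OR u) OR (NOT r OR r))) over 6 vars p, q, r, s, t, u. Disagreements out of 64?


F1 = ((t AND (t IMPLIES NOT s)) XOR (s XOR (NOT t IMPLIES NOT s)))
F2 = (((t IMPLIES NOT p) OR t) XOR ((p OR u) OR (NOT r OR r)))
Evaluate both on each of 64 rows (bits = p,q,r,s,t,u):
  row 0 [000000]: F1=1 F2=0 (differ) -> 1
  row 1 [000001]: F1=1 F2=0 (differ) -> 1
  row 2 [000010]: F1=0 F2=0 -> 0
  row 3 [000011]: F1=0 F2=0 -> 0
  row 4 [000100]: F1=1 F2=0 (differ) -> 1
  (every remaining row is evaluated the same way; all 64 results are listed next)
Full result column, 8 rows per line (p,q,r fixed per line; s,t,u runs 000..111 left to right):
  rows 0-7 [p,q,r=000]: 11001100  (ones: 4)
  rows 8-15 [p,q,r=001]: 11001100  (ones: 4)
  rows 16-23 [p,q,r=010]: 11001100  (ones: 4)
  rows 24-31 [p,q,r=011]: 11001100  (ones: 4)
  rows 32-39 [p,q,r=100]: 11001100  (ones: 4)
  rows 40-47 [p,q,r=101]: 11001100  (ones: 4)
  rows 48-55 [p,q,r=110]: 11001100  (ones: 4)
  rows 56-63 [p,q,r=111]: 11001100  (ones: 4)
Disagreements = 4+4+4+4+4+4+4+4 = 32

32


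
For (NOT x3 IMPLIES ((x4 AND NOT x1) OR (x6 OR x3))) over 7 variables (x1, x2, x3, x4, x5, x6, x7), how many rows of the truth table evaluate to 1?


Formula: (NOT x3 IMPLIES ((x4 AND NOT x1) OR (x6 OR x3))) over 7 vars (128 rows)
Evaluate each row (x1, x2, x3, x4, x5, x6, x7 as bits, MSB first):
  row 0 [0000000]: (NOT 0 IMPLIES ((0 AND NOT 0) OR (0 OR 0))) -> 0
  row 1 [0000001]: (NOT 0 IMPLIES ((0 AND NOT 0) OR (0 OR 0))) -> 0
  row 2 [0000010]: (NOT 0 IMPLIES ((0 AND NOT 0) OR (1 OR 0))) -> 1
  row 3 [0000011]: (NOT 0 IMPLIES ((0 AND NOT 0) OR (1 OR 0))) -> 1
  row 4 [0000100]: (NOT 0 IMPLIES ((0 AND NOT 0) OR (0 OR 0))) -> 0
  (every remaining row is evaluated the same way; all 128 results are listed next)
Full result column, 8 rows per line (x1,x2,x3,x4 fixed per line; x5,x6,x7 runs 000..111 left to right):
  rows 0-7 [x1,x2,x3,x4=0000]: 00110011  (ones: 4)
  rows 8-15 [x1,x2,x3,x4=0001]: 11111111  (ones: 8)
  rows 16-23 [x1,x2,x3,x4=0010]: 11111111  (ones: 8)
  rows 24-31 [x1,x2,x3,x4=0011]: 11111111  (ones: 8)
  rows 32-39 [x1,x2,x3,x4=0100]: 00110011  (ones: 4)
  rows 40-47 [x1,x2,x3,x4=0101]: 11111111  (ones: 8)
  rows 48-55 [x1,x2,x3,x4=0110]: 11111111  (ones: 8)
  rows 56-63 [x1,x2,x3,x4=0111]: 11111111  (ones: 8)
  rows 64-71 [x1,x2,x3,x4=1000]: 00110011  (ones: 4)
  rows 72-79 [x1,x2,x3,x4=1001]: 00110011  (ones: 4)
  rows 80-87 [x1,x2,x3,x4=1010]: 11111111  (ones: 8)
  rows 88-95 [x1,x2,x3,x4=1011]: 11111111  (ones: 8)
  rows 96-103 [x1,x2,x3,x4=1100]: 00110011  (ones: 4)
  rows 104-111 [x1,x2,x3,x4=1101]: 00110011  (ones: 4)
  rows 112-119 [x1,x2,x3,x4=1110]: 11111111  (ones: 8)
  rows 120-127 [x1,x2,x3,x4=1111]: 11111111  (ones: 8)
Count of 1-rows = 4+8+8+8+4+8+8+8+4+4+8+8+4+4+8+8 = 104

104


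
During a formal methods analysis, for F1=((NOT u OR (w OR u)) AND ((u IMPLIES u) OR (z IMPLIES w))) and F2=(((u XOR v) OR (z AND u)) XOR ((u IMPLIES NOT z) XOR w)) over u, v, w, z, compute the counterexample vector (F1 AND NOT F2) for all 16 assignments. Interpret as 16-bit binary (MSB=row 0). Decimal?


F1 = ((NOT u OR (w OR u)) AND ((u IMPLIES u) OR (z IMPLIES w)))
F2 = (((u XOR v) OR (z AND u)) XOR ((u IMPLIES NOT z) XOR w))
Counterexample to F1=>F2 is where F1=1 and F2=0.
Evaluate each row (bits = u,v,w,z, MSB first):
  row 0 [0000]: F1=1 F2=1 -> F1&~F2 -> 0
  row 1 [0001]: F1=1 F2=1 -> F1&~F2 -> 0
  row 2 [0010]: F1=1 F2=0 -> F1&~F2 -> 1
  row 3 [0011]: F1=1 F2=0 -> F1&~F2 -> 1
  row 4 [0100]: F1=1 F2=0 -> F1&~F2 -> 1
  row 5 [0101]: F1=1 F2=0 -> F1&~F2 -> 1
  row 6 [0110]: F1=1 F2=1 -> F1&~F2 -> 0
  row 7 [0111]: F1=1 F2=1 -> F1&~F2 -> 0
  row 8 [1000]: F1=1 F2=0 -> F1&~F2 -> 1
  row 9 [1001]: F1=1 F2=1 -> F1&~F2 -> 0
  row 10 [1010]: F1=1 F2=1 -> F1&~F2 -> 0
  row 11 [1011]: F1=1 F2=0 -> F1&~F2 -> 1
  row 12 [1100]: F1=1 F2=1 -> F1&~F2 -> 0
  row 13 [1101]: F1=1 F2=1 -> F1&~F2 -> 0
  row 14 [1110]: F1=1 F2=0 -> F1&~F2 -> 1
  row 15 [1111]: F1=1 F2=0 -> F1&~F2 -> 1
Full result column, 4 rows per line (u,v fixed per line; w,z runs 00..11 left to right):
  rows 0-3 [u,v=00]: 0011  = hex 3
  rows 4-7 [u,v=01]: 1100  = hex C
  rows 8-11 [u,v=10]: 1001  = hex 9
  rows 12-15 [u,v=11]: 0011  = hex 3
Counterexample vector (row 0 .. row 15) = 0011110010010011
Output column grouped in 4s = 0011 1100 1001 0011 = 0x3C93
Convert to decimal digit by digit (value = value*16 + digit):
  3 -> 3
  3*16 + 12 (C) = 60
  60*16 + 9 = 969
  969*16 + 3 = 15507
Decimal = 15507

15507


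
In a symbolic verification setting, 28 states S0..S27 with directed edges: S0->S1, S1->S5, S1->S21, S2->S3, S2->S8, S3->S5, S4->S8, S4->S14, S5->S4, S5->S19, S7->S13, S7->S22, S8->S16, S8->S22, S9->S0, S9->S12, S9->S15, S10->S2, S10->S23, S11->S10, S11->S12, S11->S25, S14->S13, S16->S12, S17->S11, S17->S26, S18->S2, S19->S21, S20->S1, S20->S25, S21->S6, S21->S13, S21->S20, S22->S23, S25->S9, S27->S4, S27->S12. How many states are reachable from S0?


BFS from S0:
  layer 0: {S0}
  layer 1: {S1}
  layer 2: {S5, S21}
  layer 3: {S4, S6, S13, S19, S20}
  layer 4: {S8, S14, S25}
  layer 5: {S9, S16, S22}
  layer 6: {S12, S15, S23}
Reachable set: {S0, S1, S4, S5, S6, S8, S9, S12, S13, S14, S15, S16, S19, S20, S21, S22, S23, S25}
Count = 18

18


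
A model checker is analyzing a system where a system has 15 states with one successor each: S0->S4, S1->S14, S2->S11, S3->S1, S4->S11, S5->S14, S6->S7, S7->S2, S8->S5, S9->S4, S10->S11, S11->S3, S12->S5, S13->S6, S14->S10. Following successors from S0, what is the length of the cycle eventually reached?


Trace from S0 until a state repeats:
  S0 -> S4 -> S11 -> S3 -> S1 -> S14 -> S10 -> S11
S11 first seen at step 2, revisited at step 7.
Cycle length = 7 - 2 = 5

5


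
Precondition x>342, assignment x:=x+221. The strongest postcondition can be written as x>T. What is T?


Formula: sp(P, x:=E) = exists old_x. (x = E[old_x/x]) AND P[old_x/x] (old_x is the value of x before the assignment; eliminate old_x by solving x = E[old_x/x] for old_x)
Step 1: Precondition P: x>342, i.e. old_x > 342
Step 2: Assignment gives x = old_x + 221, so old_x = x - 221
Step 3: Substitute into P: x - 221 > 342
Step 4: Simplify: x > 342+221 = 563

563


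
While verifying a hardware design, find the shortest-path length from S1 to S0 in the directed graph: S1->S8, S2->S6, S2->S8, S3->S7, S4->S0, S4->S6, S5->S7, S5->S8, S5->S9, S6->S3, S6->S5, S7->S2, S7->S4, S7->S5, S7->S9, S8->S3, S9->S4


BFS layer-by-layer from S1:
  dist 0: {S1}
  dist 1: {S8}
  dist 2: {S3}
  dist 3: {S7}
  dist 4: {S2, S4, S5, S9}
  dist 5: {S0, S6}
  -> S0 reached at distance 5
Shortest path length = 5

5


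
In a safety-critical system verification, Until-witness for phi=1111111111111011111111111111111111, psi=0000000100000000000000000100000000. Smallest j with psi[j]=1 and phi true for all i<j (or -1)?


(phi U psi) at 0: need smallest j with psi[j]=1 and phi[i]=1 for all i in [0,j).
Scan from step 0:
  step 0: phi=1, psi=0 -> continue
  step 1: phi=1, psi=0 -> continue
  step 2: phi=1, psi=0 -> continue
  step 3: phi=1, psi=0 -> continue
  step 7: psi=1 and phi held for [0,7) -> witness found
Witness step = 7

7


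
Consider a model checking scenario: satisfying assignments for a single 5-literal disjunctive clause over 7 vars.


Step 1: Total=2^7=128
Step 2: Unsat when all 5 false: 2^2=4
Step 3: Sat=128-4=124

124


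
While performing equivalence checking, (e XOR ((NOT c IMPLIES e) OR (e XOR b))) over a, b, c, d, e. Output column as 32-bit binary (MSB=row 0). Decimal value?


Formula: (e XOR ((NOT c IMPLIES e) OR (e XOR b))) over a, b, c, d, e (32 rows)
Evaluate each row (bits = a,b,c,d,e, MSB first):
  row 0 [00000]: (0 XOR ((NOT 0 IMPLIES 0) OR (0 XOR 0))) -> 0
  row 1 [00001]: (1 XOR ((NOT 0 IMPLIES 1) OR (1 XOR 0))) -> 0
  row 2 [00010]: (0 XOR ((NOT 0 IMPLIES 0) OR (0 XOR 0))) -> 0
  row 3 [00011]: (1 XOR ((NOT 0 IMPLIES 1) OR (1 XOR 0))) -> 0
  row 4 [00100]: (0 XOR ((NOT 1 IMPLIES 0) OR (0 XOR 0))) -> 1
  row 5 [00101]: (1 XOR ((NOT 1 IMPLIES 1) OR (1 XOR 0))) -> 0
  row 6 [00110]: (0 XOR ((NOT 1 IMPLIES 0) OR (0 XOR 0))) -> 1
  row 7 [00111]: (1 XOR ((NOT 1 IMPLIES 1) OR (1 XOR 0))) -> 0
  row 8 [01000]: (0 XOR ((NOT 0 IMPLIES 0) OR (0 XOR 1))) -> 1
  row 9 [01001]: (1 XOR ((NOT 0 IMPLIES 1) OR (1 XOR 1))) -> 0
  row 10 [01010]: (0 XOR ((NOT 0 IMPLIES 0) OR (0 XOR 1))) -> 1
  row 11 [01011]: (1 XOR ((NOT 0 IMPLIES 1) OR (1 XOR 1))) -> 0
  row 12 [01100]: (0 XOR ((NOT 1 IMPLIES 0) OR (0 XOR 1))) -> 1
  row 13 [01101]: (1 XOR ((NOT 1 IMPLIES 1) OR (1 XOR 1))) -> 0
  row 14 [01110]: (0 XOR ((NOT 1 IMPLIES 0) OR (0 XOR 1))) -> 1
  row 15 [01111]: (1 XOR ((NOT 1 IMPLIES 1) OR (1 XOR 1))) -> 0
  row 16 [10000]: (0 XOR ((NOT 0 IMPLIES 0) OR (0 XOR 0))) -> 0
  row 17 [10001]: (1 XOR ((NOT 0 IMPLIES 1) OR (1 XOR 0))) -> 0
  row 18 [10010]: (0 XOR ((NOT 0 IMPLIES 0) OR (0 XOR 0))) -> 0
  row 19 [10011]: (1 XOR ((NOT 0 IMPLIES 1) OR (1 XOR 0))) -> 0
  row 20 [10100]: (0 XOR ((NOT 1 IMPLIES 0) OR (0 XOR 0))) -> 1
  row 21 [10101]: (1 XOR ((NOT 1 IMPLIES 1) OR (1 XOR 0))) -> 0
  row 22 [10110]: (0 XOR ((NOT 1 IMPLIES 0) OR (0 XOR 0))) -> 1
  row 23 [10111]: (1 XOR ((NOT 1 IMPLIES 1) OR (1 XOR 0))) -> 0
  row 24 [11000]: (0 XOR ((NOT 0 IMPLIES 0) OR (0 XOR 1))) -> 1
  row 25 [11001]: (1 XOR ((NOT 0 IMPLIES 1) OR (1 XOR 1))) -> 0
  row 26 [11010]: (0 XOR ((NOT 0 IMPLIES 0) OR (0 XOR 1))) -> 1
  row 27 [11011]: (1 XOR ((NOT 0 IMPLIES 1) OR (1 XOR 1))) -> 0
  row 28 [11100]: (0 XOR ((NOT 1 IMPLIES 0) OR (0 XOR 1))) -> 1
  row 29 [11101]: (1 XOR ((NOT 1 IMPLIES 1) OR (1 XOR 1))) -> 0
  row 30 [11110]: (0 XOR ((NOT 1 IMPLIES 0) OR (0 XOR 1))) -> 1
  row 31 [11111]: (1 XOR ((NOT 1 IMPLIES 1) OR (1 XOR 1))) -> 0
Full result column, 4 rows per line (a,b,c fixed per line; d,e runs 00..11 left to right):
  rows 0-3 [a,b,c=000]: 0000  = hex 0
  rows 4-7 [a,b,c=001]: 1010  = hex A
  rows 8-11 [a,b,c=010]: 1010  = hex A
  rows 12-15 [a,b,c=011]: 1010  = hex A
  rows 16-19 [a,b,c=100]: 0000  = hex 0
  rows 20-23 [a,b,c=101]: 1010  = hex A
  rows 24-27 [a,b,c=110]: 1010  = hex A
  rows 28-31 [a,b,c=111]: 1010  = hex A
Output column (row 0 .. row 31) = 00001010101010100000101010101010
Output column grouped in 4s = 0000 1010 1010 1010 0000 1010 1010 1010 = 0x0AAA0AAA
Convert to decimal digit by digit (value = value*16 + digit):
  0 -> 0
  0*16 + 10 (A) = 10
  10*16 + 10 (A) = 170
  170*16 + 10 (A) = 2730
  2730*16 + 0 = 43680
  43680*16 + 10 (A) = 698890
  698890*16 + 10 (A) = 11182250
  11182250*16 + 10 (A) = 178916010
Decimal = 178916010

178916010


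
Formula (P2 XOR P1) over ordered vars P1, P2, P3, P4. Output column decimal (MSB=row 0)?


Formula: (P2 XOR P1) over P1, P2, P3, P4 (16 rows)
Evaluate each row (bits = P1,P2,P3,P4, MSB first):
  row 0 [0000]: (0 XOR 0) -> 0
  row 1 [0001]: (0 XOR 0) -> 0
  row 2 [0010]: (0 XOR 0) -> 0
  row 3 [0011]: (0 XOR 0) -> 0
  row 4 [0100]: (1 XOR 0) -> 1
  row 5 [0101]: (1 XOR 0) -> 1
  row 6 [0110]: (1 XOR 0) -> 1
  row 7 [0111]: (1 XOR 0) -> 1
  row 8 [1000]: (0 XOR 1) -> 1
  row 9 [1001]: (0 XOR 1) -> 1
  row 10 [1010]: (0 XOR 1) -> 1
  row 11 [1011]: (0 XOR 1) -> 1
  row 12 [1100]: (1 XOR 1) -> 0
  row 13 [1101]: (1 XOR 1) -> 0
  row 14 [1110]: (1 XOR 1) -> 0
  row 15 [1111]: (1 XOR 1) -> 0
Full result column, 4 rows per line (P1,P2 fixed per line; P3,P4 runs 00..11 left to right):
  rows 0-3 [P1,P2=00]: 0000  = hex 0
  rows 4-7 [P1,P2=01]: 1111  = hex F
  rows 8-11 [P1,P2=10]: 1111  = hex F
  rows 12-15 [P1,P2=11]: 0000  = hex 0
Output column (row 0 .. row 15) = 0000111111110000
Output column grouped in 4s = 0000 1111 1111 0000 = 0x0FF0
Convert to decimal digit by digit (value = value*16 + digit):
  0 -> 0
  0*16 + 15 (F) = 15
  15*16 + 15 (F) = 255
  255*16 + 0 = 4080
Decimal = 4080

4080


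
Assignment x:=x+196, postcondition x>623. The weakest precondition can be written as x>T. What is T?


Formula: wp(x:=E, P) = P[E/x] (substitute E for x in postcondition)
Step 1: Postcondition: x>623
Step 2: Substitute x+196 for x: x+196>623
Step 3: Solve for x: x > 623-196 = 427

427


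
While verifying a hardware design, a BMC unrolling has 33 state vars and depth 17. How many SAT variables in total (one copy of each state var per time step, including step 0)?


BMC unrolls to depth k, creating one copy of each state var for steps 0..k.
Step count = 17 + 1 = 18 (steps 0 through 17)
Vars per step = 33
Total = 33 * 18 = 594

594


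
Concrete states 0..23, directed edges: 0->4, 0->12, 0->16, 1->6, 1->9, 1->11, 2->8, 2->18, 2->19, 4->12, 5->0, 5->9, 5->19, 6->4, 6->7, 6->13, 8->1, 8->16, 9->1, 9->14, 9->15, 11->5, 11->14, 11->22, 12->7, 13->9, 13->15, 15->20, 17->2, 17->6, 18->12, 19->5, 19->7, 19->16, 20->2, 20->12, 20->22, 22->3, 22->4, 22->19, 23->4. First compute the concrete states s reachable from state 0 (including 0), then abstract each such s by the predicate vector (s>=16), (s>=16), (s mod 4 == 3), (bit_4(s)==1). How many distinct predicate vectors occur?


BFS from 0:
Concrete reachable: {0, 4, 7, 12, 16}
Abstract via predicates (s>=16), (s>=16), (s mod 4 == 3), (bit_4(s)==1):
  (0,0,0,0) <- {0, 4, 12}
  (0,0,1,0) <- {7}
  (1,1,0,1) <- {16}
Distinct abstract states = 3

3


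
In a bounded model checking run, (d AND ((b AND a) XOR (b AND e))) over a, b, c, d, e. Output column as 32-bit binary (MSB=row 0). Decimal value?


Formula: (d AND ((b AND a) XOR (b AND e))) over a, b, c, d, e (32 rows)
Evaluate each row (bits = a,b,c,d,e, MSB first):
  row 0 [00000]: (0 AND ((0 AND 0) XOR (0 AND 0))) -> 0
  row 1 [00001]: (0 AND ((0 AND 0) XOR (0 AND 1))) -> 0
  row 2 [00010]: (1 AND ((0 AND 0) XOR (0 AND 0))) -> 0
  row 3 [00011]: (1 AND ((0 AND 0) XOR (0 AND 1))) -> 0
  row 4 [00100]: (0 AND ((0 AND 0) XOR (0 AND 0))) -> 0
  row 5 [00101]: (0 AND ((0 AND 0) XOR (0 AND 1))) -> 0
  row 6 [00110]: (1 AND ((0 AND 0) XOR (0 AND 0))) -> 0
  row 7 [00111]: (1 AND ((0 AND 0) XOR (0 AND 1))) -> 0
  row 8 [01000]: (0 AND ((1 AND 0) XOR (1 AND 0))) -> 0
  row 9 [01001]: (0 AND ((1 AND 0) XOR (1 AND 1))) -> 0
  row 10 [01010]: (1 AND ((1 AND 0) XOR (1 AND 0))) -> 0
  row 11 [01011]: (1 AND ((1 AND 0) XOR (1 AND 1))) -> 1
  row 12 [01100]: (0 AND ((1 AND 0) XOR (1 AND 0))) -> 0
  row 13 [01101]: (0 AND ((1 AND 0) XOR (1 AND 1))) -> 0
  row 14 [01110]: (1 AND ((1 AND 0) XOR (1 AND 0))) -> 0
  row 15 [01111]: (1 AND ((1 AND 0) XOR (1 AND 1))) -> 1
  row 16 [10000]: (0 AND ((0 AND 1) XOR (0 AND 0))) -> 0
  row 17 [10001]: (0 AND ((0 AND 1) XOR (0 AND 1))) -> 0
  row 18 [10010]: (1 AND ((0 AND 1) XOR (0 AND 0))) -> 0
  row 19 [10011]: (1 AND ((0 AND 1) XOR (0 AND 1))) -> 0
  row 20 [10100]: (0 AND ((0 AND 1) XOR (0 AND 0))) -> 0
  row 21 [10101]: (0 AND ((0 AND 1) XOR (0 AND 1))) -> 0
  row 22 [10110]: (1 AND ((0 AND 1) XOR (0 AND 0))) -> 0
  row 23 [10111]: (1 AND ((0 AND 1) XOR (0 AND 1))) -> 0
  row 24 [11000]: (0 AND ((1 AND 1) XOR (1 AND 0))) -> 0
  row 25 [11001]: (0 AND ((1 AND 1) XOR (1 AND 1))) -> 0
  row 26 [11010]: (1 AND ((1 AND 1) XOR (1 AND 0))) -> 1
  row 27 [11011]: (1 AND ((1 AND 1) XOR (1 AND 1))) -> 0
  row 28 [11100]: (0 AND ((1 AND 1) XOR (1 AND 0))) -> 0
  row 29 [11101]: (0 AND ((1 AND 1) XOR (1 AND 1))) -> 0
  row 30 [11110]: (1 AND ((1 AND 1) XOR (1 AND 0))) -> 1
  row 31 [11111]: (1 AND ((1 AND 1) XOR (1 AND 1))) -> 0
Full result column, 4 rows per line (a,b,c fixed per line; d,e runs 00..11 left to right):
  rows 0-3 [a,b,c=000]: 0000  = hex 0
  rows 4-7 [a,b,c=001]: 0000  = hex 0
  rows 8-11 [a,b,c=010]: 0001  = hex 1
  rows 12-15 [a,b,c=011]: 0001  = hex 1
  rows 16-19 [a,b,c=100]: 0000  = hex 0
  rows 20-23 [a,b,c=101]: 0000  = hex 0
  rows 24-27 [a,b,c=110]: 0010  = hex 2
  rows 28-31 [a,b,c=111]: 0010  = hex 2
Output column (row 0 .. row 31) = 00000000000100010000000000100010
Output column grouped in 4s = 0000 0000 0001 0001 0000 0000 0010 0010 = 0x00110022
Convert to decimal digit by digit (value = value*16 + digit):
  0 -> 0
  0*16 + 0 = 0
  0*16 + 1 = 1
  1*16 + 1 = 17
  17*16 + 0 = 272
  272*16 + 0 = 4352
  4352*16 + 2 = 69634
  69634*16 + 2 = 1114146
Decimal = 1114146

1114146


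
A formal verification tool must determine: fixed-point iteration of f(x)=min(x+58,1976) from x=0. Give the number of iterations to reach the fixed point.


Step 1: x=0, cap=1976, increment=58
Step 2: x grows by 58 each step until capped at 1976; fixed point is x=1976
Step 3: iterations = ceil(1976/58) = 35

35


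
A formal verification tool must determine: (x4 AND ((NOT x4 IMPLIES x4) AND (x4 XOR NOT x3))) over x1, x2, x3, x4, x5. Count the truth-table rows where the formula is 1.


Formula: (x4 AND ((NOT x4 IMPLIES x4) AND (x4 XOR NOT x3))) over 5 vars (32 rows)
Evaluate each row (x1, x2, x3, x4, x5 as bits, MSB first):
  row 0 [00000]: (0 AND ((NOT 0 IMPLIES 0) AND (0 XOR NOT 0))) -> 0
  row 1 [00001]: (0 AND ((NOT 0 IMPLIES 0) AND (0 XOR NOT 0))) -> 0
  row 2 [00010]: (1 AND ((NOT 1 IMPLIES 1) AND (1 XOR NOT 0))) -> 0
  row 3 [00011]: (1 AND ((NOT 1 IMPLIES 1) AND (1 XOR NOT 0))) -> 0
  row 4 [00100]: (0 AND ((NOT 0 IMPLIES 0) AND (0 XOR NOT 1))) -> 0
  row 5 [00101]: (0 AND ((NOT 0 IMPLIES 0) AND (0 XOR NOT 1))) -> 0
  row 6 [00110]: (1 AND ((NOT 1 IMPLIES 1) AND (1 XOR NOT 1))) -> 1
  row 7 [00111]: (1 AND ((NOT 1 IMPLIES 1) AND (1 XOR NOT 1))) -> 1
  row 8 [01000]: (0 AND ((NOT 0 IMPLIES 0) AND (0 XOR NOT 0))) -> 0
  row 9 [01001]: (0 AND ((NOT 0 IMPLIES 0) AND (0 XOR NOT 0))) -> 0
  row 10 [01010]: (1 AND ((NOT 1 IMPLIES 1) AND (1 XOR NOT 0))) -> 0
  row 11 [01011]: (1 AND ((NOT 1 IMPLIES 1) AND (1 XOR NOT 0))) -> 0
  row 12 [01100]: (0 AND ((NOT 0 IMPLIES 0) AND (0 XOR NOT 1))) -> 0
  row 13 [01101]: (0 AND ((NOT 0 IMPLIES 0) AND (0 XOR NOT 1))) -> 0
  row 14 [01110]: (1 AND ((NOT 1 IMPLIES 1) AND (1 XOR NOT 1))) -> 1
  row 15 [01111]: (1 AND ((NOT 1 IMPLIES 1) AND (1 XOR NOT 1))) -> 1
  row 16 [10000]: (0 AND ((NOT 0 IMPLIES 0) AND (0 XOR NOT 0))) -> 0
  row 17 [10001]: (0 AND ((NOT 0 IMPLIES 0) AND (0 XOR NOT 0))) -> 0
  row 18 [10010]: (1 AND ((NOT 1 IMPLIES 1) AND (1 XOR NOT 0))) -> 0
  row 19 [10011]: (1 AND ((NOT 1 IMPLIES 1) AND (1 XOR NOT 0))) -> 0
  row 20 [10100]: (0 AND ((NOT 0 IMPLIES 0) AND (0 XOR NOT 1))) -> 0
  row 21 [10101]: (0 AND ((NOT 0 IMPLIES 0) AND (0 XOR NOT 1))) -> 0
  row 22 [10110]: (1 AND ((NOT 1 IMPLIES 1) AND (1 XOR NOT 1))) -> 1
  row 23 [10111]: (1 AND ((NOT 1 IMPLIES 1) AND (1 XOR NOT 1))) -> 1
  row 24 [11000]: (0 AND ((NOT 0 IMPLIES 0) AND (0 XOR NOT 0))) -> 0
  row 25 [11001]: (0 AND ((NOT 0 IMPLIES 0) AND (0 XOR NOT 0))) -> 0
  row 26 [11010]: (1 AND ((NOT 1 IMPLIES 1) AND (1 XOR NOT 0))) -> 0
  row 27 [11011]: (1 AND ((NOT 1 IMPLIES 1) AND (1 XOR NOT 0))) -> 0
  row 28 [11100]: (0 AND ((NOT 0 IMPLIES 0) AND (0 XOR NOT 1))) -> 0
  row 29 [11101]: (0 AND ((NOT 0 IMPLIES 0) AND (0 XOR NOT 1))) -> 0
  row 30 [11110]: (1 AND ((NOT 1 IMPLIES 1) AND (1 XOR NOT 1))) -> 1
  row 31 [11111]: (1 AND ((NOT 1 IMPLIES 1) AND (1 XOR NOT 1))) -> 1
Full result column, 8 rows per line (x1,x2 fixed per line; x3,x4,x5 runs 000..111 left to right):
  rows 0-7 [x1,x2=00]: 00000011  (ones: 2)
  rows 8-15 [x1,x2=01]: 00000011  (ones: 2)
  rows 16-23 [x1,x2=10]: 00000011  (ones: 2)
  rows 24-31 [x1,x2=11]: 00000011  (ones: 2)
Count of 1-rows = 2+2+2+2 = 8

8


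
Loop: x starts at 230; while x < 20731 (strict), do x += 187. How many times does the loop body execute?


Step 1: x goes from 230 toward 20731 by 187; the body runs while x<20731, so iterations = ceil((bound-start)/step)
Step 2: Distance=20501
Step 3: ceil(20501/187)=110

110


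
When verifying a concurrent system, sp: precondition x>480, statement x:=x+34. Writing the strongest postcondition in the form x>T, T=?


Formula: sp(P, x:=E) = exists old_x. (x = E[old_x/x]) AND P[old_x/x] (old_x is the value of x before the assignment; eliminate old_x by solving x = E[old_x/x] for old_x)
Step 1: Precondition P: x>480, i.e. old_x > 480
Step 2: Assignment gives x = old_x + 34, so old_x = x - 34
Step 3: Substitute into P: x - 34 > 480
Step 4: Simplify: x > 480+34 = 514

514


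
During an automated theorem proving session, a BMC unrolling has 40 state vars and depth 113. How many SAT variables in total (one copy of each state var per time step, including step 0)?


BMC unrolls to depth k, creating one copy of each state var for steps 0..k.
Step count = 113 + 1 = 114 (steps 0 through 113)
Vars per step = 40
Total = 40 * 114 = 4560

4560


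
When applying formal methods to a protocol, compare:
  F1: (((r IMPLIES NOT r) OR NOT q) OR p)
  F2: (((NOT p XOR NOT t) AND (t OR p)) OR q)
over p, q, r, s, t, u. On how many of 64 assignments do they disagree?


F1 = (((r IMPLIES NOT r) OR NOT q) OR p)
F2 = (((NOT p XOR NOT t) AND (t OR p)) OR q)
Evaluate both on each of 64 rows (bits = p,q,r,s,t,u):
  row 0 [000000]: F1=1 F2=0 (differ) -> 1
  row 1 [000001]: F1=1 F2=0 (differ) -> 1
  row 2 [000010]: F1=1 F2=1 -> 0
  row 3 [000011]: F1=1 F2=1 -> 0
  row 4 [000100]: F1=1 F2=0 (differ) -> 1
  (every remaining row is evaluated the same way; all 64 results are listed next)
Full result column, 8 rows per line (p,q,r fixed per line; s,t,u runs 000..111 left to right):
  rows 0-7 [p,q,r=000]: 11001100  (ones: 4)
  rows 8-15 [p,q,r=001]: 11001100  (ones: 4)
  rows 16-23 [p,q,r=010]: 00000000  (ones: 0)
  rows 24-31 [p,q,r=011]: 11111111  (ones: 8)
  rows 32-39 [p,q,r=100]: 00110011  (ones: 4)
  rows 40-47 [p,q,r=101]: 00110011  (ones: 4)
  rows 48-55 [p,q,r=110]: 00000000  (ones: 0)
  rows 56-63 [p,q,r=111]: 00000000  (ones: 0)
Disagreements = 4+4+0+8+4+4+0+0 = 24

24


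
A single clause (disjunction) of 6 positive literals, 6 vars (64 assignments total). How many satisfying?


Step 1: Total=2^6=64
Step 2: Unsat when all 6 false: 2^0=1
Step 3: Sat=64-1=63

63


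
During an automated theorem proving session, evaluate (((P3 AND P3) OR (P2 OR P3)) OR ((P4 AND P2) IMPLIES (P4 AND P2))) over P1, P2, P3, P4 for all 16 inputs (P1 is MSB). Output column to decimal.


Formula: (((P3 AND P3) OR (P2 OR P3)) OR ((P4 AND P2) IMPLIES (P4 AND P2))) over P1, P2, P3, P4 (16 rows)
Evaluate each row (bits = P1,P2,P3,P4, MSB first):
  row 0 [0000]: (((0 AND 0) OR (0 OR 0)) OR ((0 AND 0) IMPLIES (0 AND 0))) -> 1
  row 1 [0001]: (((0 AND 0) OR (0 OR 0)) OR ((1 AND 0) IMPLIES (1 AND 0))) -> 1
  row 2 [0010]: (((1 AND 1) OR (0 OR 1)) OR ((0 AND 0) IMPLIES (0 AND 0))) -> 1
  row 3 [0011]: (((1 AND 1) OR (0 OR 1)) OR ((1 AND 0) IMPLIES (1 AND 0))) -> 1
  row 4 [0100]: (((0 AND 0) OR (1 OR 0)) OR ((0 AND 1) IMPLIES (0 AND 1))) -> 1
  row 5 [0101]: (((0 AND 0) OR (1 OR 0)) OR ((1 AND 1) IMPLIES (1 AND 1))) -> 1
  row 6 [0110]: (((1 AND 1) OR (1 OR 1)) OR ((0 AND 1) IMPLIES (0 AND 1))) -> 1
  row 7 [0111]: (((1 AND 1) OR (1 OR 1)) OR ((1 AND 1) IMPLIES (1 AND 1))) -> 1
  row 8 [1000]: (((0 AND 0) OR (0 OR 0)) OR ((0 AND 0) IMPLIES (0 AND 0))) -> 1
  row 9 [1001]: (((0 AND 0) OR (0 OR 0)) OR ((1 AND 0) IMPLIES (1 AND 0))) -> 1
  row 10 [1010]: (((1 AND 1) OR (0 OR 1)) OR ((0 AND 0) IMPLIES (0 AND 0))) -> 1
  row 11 [1011]: (((1 AND 1) OR (0 OR 1)) OR ((1 AND 0) IMPLIES (1 AND 0))) -> 1
  row 12 [1100]: (((0 AND 0) OR (1 OR 0)) OR ((0 AND 1) IMPLIES (0 AND 1))) -> 1
  row 13 [1101]: (((0 AND 0) OR (1 OR 0)) OR ((1 AND 1) IMPLIES (1 AND 1))) -> 1
  row 14 [1110]: (((1 AND 1) OR (1 OR 1)) OR ((0 AND 1) IMPLIES (0 AND 1))) -> 1
  row 15 [1111]: (((1 AND 1) OR (1 OR 1)) OR ((1 AND 1) IMPLIES (1 AND 1))) -> 1
Full result column, 4 rows per line (P1,P2 fixed per line; P3,P4 runs 00..11 left to right):
  rows 0-3 [P1,P2=00]: 1111  = hex F
  rows 4-7 [P1,P2=01]: 1111  = hex F
  rows 8-11 [P1,P2=10]: 1111  = hex F
  rows 12-15 [P1,P2=11]: 1111  = hex F
Output column (row 0 .. row 15) = 1111111111111111
Output column grouped in 4s = 1111 1111 1111 1111 = 0xFFFF
Convert to decimal digit by digit (value = value*16 + digit):
  F -> 15
  15*16 + 15 (F) = 255
  255*16 + 15 (F) = 4095
  4095*16 + 15 (F) = 65535
Decimal = 65535

65535


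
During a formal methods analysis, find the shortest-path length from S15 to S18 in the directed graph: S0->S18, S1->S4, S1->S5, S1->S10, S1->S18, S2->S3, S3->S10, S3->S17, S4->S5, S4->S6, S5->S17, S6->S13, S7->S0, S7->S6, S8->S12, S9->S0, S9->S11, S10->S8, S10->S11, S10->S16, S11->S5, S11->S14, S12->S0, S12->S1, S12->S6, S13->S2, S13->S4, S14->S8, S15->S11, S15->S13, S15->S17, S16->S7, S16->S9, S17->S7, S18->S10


BFS layer-by-layer from S15:
  dist 0: {S15}
  dist 1: {S11, S13, S17}
  dist 2: {S2, S4, S5, S7, S14}
  dist 3: {S0, S3, S6, S8}
  dist 4: {S10, S12, S18}
  -> S18 reached at distance 4
Shortest path length = 4

4


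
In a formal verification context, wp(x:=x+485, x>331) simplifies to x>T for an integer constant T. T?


Formula: wp(x:=E, P) = P[E/x] (substitute E for x in postcondition)
Step 1: Postcondition: x>331
Step 2: Substitute x+485 for x: x+485>331
Step 3: Solve for x: x > 331-485 = -154

-154


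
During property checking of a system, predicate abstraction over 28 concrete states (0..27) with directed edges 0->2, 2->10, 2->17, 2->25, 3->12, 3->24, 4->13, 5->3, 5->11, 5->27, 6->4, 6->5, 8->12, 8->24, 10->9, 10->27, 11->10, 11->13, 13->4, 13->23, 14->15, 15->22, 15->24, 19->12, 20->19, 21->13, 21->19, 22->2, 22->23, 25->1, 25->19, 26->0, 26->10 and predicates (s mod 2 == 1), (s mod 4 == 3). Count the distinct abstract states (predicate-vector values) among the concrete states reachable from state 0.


BFS from 0:
Concrete reachable: {0, 1, 2, 9, 10, 12, 17, 19, 25, 27}
Abstract via predicates (s mod 2 == 1), (s mod 4 == 3):
  (0,0) <- {0, 2, 10, 12}
  (1,0) <- {1, 9, 17, 25}
  (1,1) <- {19, 27}
Distinct abstract states = 3

3


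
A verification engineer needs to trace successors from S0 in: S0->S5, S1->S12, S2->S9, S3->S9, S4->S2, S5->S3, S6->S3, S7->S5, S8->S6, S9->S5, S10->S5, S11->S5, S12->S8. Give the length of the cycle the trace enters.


Trace from S0 until a state repeats:
  S0 -> S5 -> S3 -> S9 -> S5
S5 first seen at step 1, revisited at step 4.
Cycle length = 4 - 1 = 3

3


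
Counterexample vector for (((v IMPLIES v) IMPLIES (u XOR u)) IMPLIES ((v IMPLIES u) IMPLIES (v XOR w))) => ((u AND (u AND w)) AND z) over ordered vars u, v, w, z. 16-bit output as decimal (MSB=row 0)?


F1 = (((v IMPLIES v) IMPLIES (u XOR u)) IMPLIES ((v IMPLIES u) IMPLIES (v XOR w)))
F2 = ((u AND (u AND w)) AND z)
Counterexample to F1=>F2 is where F1=1 and F2=0.
Evaluate each row (bits = u,v,w,z, MSB first):
  row 0 [0000]: F1=1 F2=0 -> F1&~F2 -> 1
  row 1 [0001]: F1=1 F2=0 -> F1&~F2 -> 1
  row 2 [0010]: F1=1 F2=0 -> F1&~F2 -> 1
  row 3 [0011]: F1=1 F2=0 -> F1&~F2 -> 1
  row 4 [0100]: F1=1 F2=0 -> F1&~F2 -> 1
  row 5 [0101]: F1=1 F2=0 -> F1&~F2 -> 1
  row 6 [0110]: F1=1 F2=0 -> F1&~F2 -> 1
  row 7 [0111]: F1=1 F2=0 -> F1&~F2 -> 1
  row 8 [1000]: F1=1 F2=0 -> F1&~F2 -> 1
  row 9 [1001]: F1=1 F2=0 -> F1&~F2 -> 1
  row 10 [1010]: F1=1 F2=0 -> F1&~F2 -> 1
  row 11 [1011]: F1=1 F2=1 -> F1&~F2 -> 0
  row 12 [1100]: F1=1 F2=0 -> F1&~F2 -> 1
  row 13 [1101]: F1=1 F2=0 -> F1&~F2 -> 1
  row 14 [1110]: F1=1 F2=0 -> F1&~F2 -> 1
  row 15 [1111]: F1=1 F2=1 -> F1&~F2 -> 0
Full result column, 4 rows per line (u,v fixed per line; w,z runs 00..11 left to right):
  rows 0-3 [u,v=00]: 1111  = hex F
  rows 4-7 [u,v=01]: 1111  = hex F
  rows 8-11 [u,v=10]: 1110  = hex E
  rows 12-15 [u,v=11]: 1110  = hex E
Counterexample vector (row 0 .. row 15) = 1111111111101110
Output column grouped in 4s = 1111 1111 1110 1110 = 0xFFEE
Convert to decimal digit by digit (value = value*16 + digit):
  F -> 15
  15*16 + 15 (F) = 255
  255*16 + 14 (E) = 4094
  4094*16 + 14 (E) = 65518
Decimal = 65518

65518


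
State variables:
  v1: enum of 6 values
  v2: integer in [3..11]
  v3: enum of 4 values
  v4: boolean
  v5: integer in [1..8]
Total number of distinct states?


State space = product of domain sizes of all variables.
Domain sizes:
  v1 (enum of 6 values): 6
  v2 (integer in [3..11]): 9
  v3 (enum of 4 values): 4
  v4 (boolean): 2
  v5 (integer in [1..8]): 8
Product = 6 * 9 * 4 * 2 * 8 = 3456

3456


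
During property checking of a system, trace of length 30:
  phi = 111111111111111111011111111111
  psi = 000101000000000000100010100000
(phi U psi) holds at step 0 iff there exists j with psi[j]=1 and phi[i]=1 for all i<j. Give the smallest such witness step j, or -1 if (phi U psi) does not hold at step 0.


(phi U psi) at 0: need smallest j with psi[j]=1 and phi[i]=1 for all i in [0,j).
Scan from step 0:
  step 0: phi=1, psi=0 -> continue
  step 1: phi=1, psi=0 -> continue
  step 2: phi=1, psi=0 -> continue
  step 3: psi=1 and phi held for [0,3) -> witness found
Witness step = 3

3


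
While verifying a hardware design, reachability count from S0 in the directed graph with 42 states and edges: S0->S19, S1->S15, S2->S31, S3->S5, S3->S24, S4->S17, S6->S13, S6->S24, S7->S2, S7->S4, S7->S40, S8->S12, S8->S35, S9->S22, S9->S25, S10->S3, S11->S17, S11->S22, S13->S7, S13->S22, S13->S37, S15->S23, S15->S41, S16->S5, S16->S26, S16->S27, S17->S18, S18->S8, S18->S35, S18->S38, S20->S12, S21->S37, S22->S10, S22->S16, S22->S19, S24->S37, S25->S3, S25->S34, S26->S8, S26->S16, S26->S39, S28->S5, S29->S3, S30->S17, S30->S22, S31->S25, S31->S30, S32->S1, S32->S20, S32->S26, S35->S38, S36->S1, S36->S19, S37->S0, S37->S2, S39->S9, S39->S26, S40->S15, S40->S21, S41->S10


BFS from S0:
  layer 0: {S0}
  layer 1: {S19}
Reachable set: {S0, S19}
Count = 2

2
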